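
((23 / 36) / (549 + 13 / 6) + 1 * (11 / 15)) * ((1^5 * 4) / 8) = 72869 / 198420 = 0.37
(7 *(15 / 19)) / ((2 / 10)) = 525 / 19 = 27.63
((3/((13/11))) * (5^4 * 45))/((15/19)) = 1175625/13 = 90432.69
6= 6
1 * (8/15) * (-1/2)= -4/15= -0.27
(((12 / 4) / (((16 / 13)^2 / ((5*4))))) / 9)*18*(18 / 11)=129.63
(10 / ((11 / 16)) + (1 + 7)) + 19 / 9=2441 / 99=24.66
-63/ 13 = -4.85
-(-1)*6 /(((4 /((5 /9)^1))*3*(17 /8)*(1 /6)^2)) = 4.71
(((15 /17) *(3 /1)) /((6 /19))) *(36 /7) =5130 /119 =43.11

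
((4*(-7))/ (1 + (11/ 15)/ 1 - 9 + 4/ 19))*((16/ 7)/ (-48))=-0.19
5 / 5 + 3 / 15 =6 / 5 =1.20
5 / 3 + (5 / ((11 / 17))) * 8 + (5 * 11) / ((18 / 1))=66.54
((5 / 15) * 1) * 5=5 / 3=1.67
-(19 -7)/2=-6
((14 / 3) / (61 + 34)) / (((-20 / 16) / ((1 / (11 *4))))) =-14 / 15675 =-0.00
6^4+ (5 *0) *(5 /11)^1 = 1296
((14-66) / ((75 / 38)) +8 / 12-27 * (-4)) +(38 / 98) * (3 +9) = 106542 / 1225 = 86.97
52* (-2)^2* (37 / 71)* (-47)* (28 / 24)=-1265992 / 213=-5943.62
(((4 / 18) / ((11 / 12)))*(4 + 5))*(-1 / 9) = -8 / 33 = -0.24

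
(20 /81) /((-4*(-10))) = 1 /162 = 0.01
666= 666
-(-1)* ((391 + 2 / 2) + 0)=392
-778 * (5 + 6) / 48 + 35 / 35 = -4255 / 24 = -177.29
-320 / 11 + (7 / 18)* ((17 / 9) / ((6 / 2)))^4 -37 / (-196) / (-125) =-37421642445133 / 1289010145500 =-29.03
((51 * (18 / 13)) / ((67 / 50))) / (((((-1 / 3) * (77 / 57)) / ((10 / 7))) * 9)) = -8721000 / 469469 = -18.58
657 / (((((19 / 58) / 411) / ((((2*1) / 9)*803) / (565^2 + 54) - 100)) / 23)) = -11500876722554988 / 6066301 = -1895863182.94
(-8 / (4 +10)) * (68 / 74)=-136 / 259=-0.53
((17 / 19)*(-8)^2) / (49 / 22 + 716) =23936 / 300219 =0.08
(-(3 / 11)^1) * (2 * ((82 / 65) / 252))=-41 / 15015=-0.00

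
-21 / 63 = -1 / 3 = -0.33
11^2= 121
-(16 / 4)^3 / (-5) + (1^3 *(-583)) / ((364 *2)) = 43677 / 3640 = 12.00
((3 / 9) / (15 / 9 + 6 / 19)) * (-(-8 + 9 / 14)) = 1957 / 1582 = 1.24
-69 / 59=-1.17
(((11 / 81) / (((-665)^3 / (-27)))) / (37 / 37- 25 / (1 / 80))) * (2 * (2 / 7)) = -44 / 12345168577875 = -0.00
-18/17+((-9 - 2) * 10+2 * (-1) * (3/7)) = -13318/119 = -111.92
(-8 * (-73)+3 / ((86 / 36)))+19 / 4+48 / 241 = 24465177 / 41452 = 590.20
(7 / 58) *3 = 21 / 58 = 0.36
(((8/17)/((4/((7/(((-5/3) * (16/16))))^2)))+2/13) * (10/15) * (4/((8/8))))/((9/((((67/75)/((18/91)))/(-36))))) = -5776204/69710625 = -0.08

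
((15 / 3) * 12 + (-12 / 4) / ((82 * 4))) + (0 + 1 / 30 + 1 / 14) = 2069693 / 34440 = 60.10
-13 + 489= 476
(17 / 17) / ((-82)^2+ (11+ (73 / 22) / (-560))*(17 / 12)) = 49280 / 332126253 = 0.00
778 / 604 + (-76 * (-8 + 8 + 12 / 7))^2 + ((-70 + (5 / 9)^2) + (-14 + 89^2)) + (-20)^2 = 30221216825 / 1198638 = 25212.96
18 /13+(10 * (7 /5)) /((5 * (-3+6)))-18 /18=257 /195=1.32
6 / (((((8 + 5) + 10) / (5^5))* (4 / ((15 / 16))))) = 140625 / 736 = 191.07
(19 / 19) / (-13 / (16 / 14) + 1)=-8 / 83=-0.10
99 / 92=1.08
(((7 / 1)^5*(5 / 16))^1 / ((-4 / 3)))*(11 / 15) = -184877 / 64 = -2888.70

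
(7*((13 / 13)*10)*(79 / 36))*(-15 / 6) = -13825 / 36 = -384.03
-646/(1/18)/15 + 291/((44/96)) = -7716/55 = -140.29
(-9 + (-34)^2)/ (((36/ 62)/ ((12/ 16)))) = 1481.54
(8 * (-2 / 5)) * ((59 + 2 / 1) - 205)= 2304 / 5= 460.80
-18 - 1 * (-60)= 42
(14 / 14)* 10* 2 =20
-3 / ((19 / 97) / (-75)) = 1148.68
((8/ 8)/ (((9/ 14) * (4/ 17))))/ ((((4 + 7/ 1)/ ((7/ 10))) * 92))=833/ 182160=0.00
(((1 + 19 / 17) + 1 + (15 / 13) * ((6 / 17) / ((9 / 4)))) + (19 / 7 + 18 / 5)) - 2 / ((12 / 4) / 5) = 6.28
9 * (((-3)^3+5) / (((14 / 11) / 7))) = -1089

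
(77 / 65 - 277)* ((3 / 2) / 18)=-1494 / 65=-22.98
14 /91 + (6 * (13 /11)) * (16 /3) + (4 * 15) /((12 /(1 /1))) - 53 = -1434 /143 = -10.03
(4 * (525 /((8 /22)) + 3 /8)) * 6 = 34659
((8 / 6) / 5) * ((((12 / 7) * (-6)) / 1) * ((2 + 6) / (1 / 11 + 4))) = -2816 / 525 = -5.36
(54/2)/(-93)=-9/31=-0.29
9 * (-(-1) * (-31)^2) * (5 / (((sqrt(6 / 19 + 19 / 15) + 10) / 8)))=985986000 / 28049 -345960 * sqrt(128535) / 28049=30730.26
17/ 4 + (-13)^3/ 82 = -3697/ 164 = -22.54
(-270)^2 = 72900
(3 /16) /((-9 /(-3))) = 1 /16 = 0.06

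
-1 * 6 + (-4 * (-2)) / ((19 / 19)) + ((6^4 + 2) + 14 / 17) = 22114 / 17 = 1300.82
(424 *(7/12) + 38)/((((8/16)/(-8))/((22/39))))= -301312/117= -2575.32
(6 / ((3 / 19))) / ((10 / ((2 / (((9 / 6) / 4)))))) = 304 / 15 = 20.27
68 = 68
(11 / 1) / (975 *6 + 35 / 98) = 154 / 81905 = 0.00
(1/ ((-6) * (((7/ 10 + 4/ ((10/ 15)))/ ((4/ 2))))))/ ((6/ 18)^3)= -90/ 67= -1.34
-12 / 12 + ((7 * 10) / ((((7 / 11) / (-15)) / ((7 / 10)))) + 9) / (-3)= 381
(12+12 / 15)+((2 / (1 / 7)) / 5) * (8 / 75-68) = -66488 / 375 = -177.30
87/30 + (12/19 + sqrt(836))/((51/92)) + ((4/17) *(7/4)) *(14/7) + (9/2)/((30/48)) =64.22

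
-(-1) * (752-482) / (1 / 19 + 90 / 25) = 25650 / 347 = 73.92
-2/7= -0.29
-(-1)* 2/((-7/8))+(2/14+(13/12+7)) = 499/84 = 5.94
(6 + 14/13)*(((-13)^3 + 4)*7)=-1412292/13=-108637.85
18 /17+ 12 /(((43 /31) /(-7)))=-43494 /731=-59.50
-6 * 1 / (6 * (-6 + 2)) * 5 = 5 / 4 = 1.25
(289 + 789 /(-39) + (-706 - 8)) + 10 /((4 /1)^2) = -444.61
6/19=0.32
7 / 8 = 0.88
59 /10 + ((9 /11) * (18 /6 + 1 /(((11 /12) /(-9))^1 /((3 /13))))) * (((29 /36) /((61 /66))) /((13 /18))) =7512691 /1133990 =6.63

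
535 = 535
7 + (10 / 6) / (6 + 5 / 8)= 1153 / 159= 7.25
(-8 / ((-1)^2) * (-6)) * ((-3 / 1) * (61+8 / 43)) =-378864 / 43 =-8810.79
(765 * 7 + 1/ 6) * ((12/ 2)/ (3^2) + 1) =160655/ 18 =8925.28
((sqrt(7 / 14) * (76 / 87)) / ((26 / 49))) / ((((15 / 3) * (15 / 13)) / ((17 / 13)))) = 15827 * sqrt(2) / 84825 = 0.26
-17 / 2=-8.50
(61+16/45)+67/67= 2806/45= 62.36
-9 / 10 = -0.90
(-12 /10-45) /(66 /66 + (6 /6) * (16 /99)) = -22869 /575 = -39.77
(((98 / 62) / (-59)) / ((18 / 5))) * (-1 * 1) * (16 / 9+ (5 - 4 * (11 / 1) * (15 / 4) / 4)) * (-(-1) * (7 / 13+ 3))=-6993035 / 7703748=-0.91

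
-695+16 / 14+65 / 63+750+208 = 16706 / 63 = 265.17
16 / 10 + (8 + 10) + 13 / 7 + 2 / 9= 6829 / 315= 21.68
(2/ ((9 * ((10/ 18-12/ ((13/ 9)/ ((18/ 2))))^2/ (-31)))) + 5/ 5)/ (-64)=-0.02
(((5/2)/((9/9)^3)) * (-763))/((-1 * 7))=545/2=272.50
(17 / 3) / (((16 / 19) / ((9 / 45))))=323 / 240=1.35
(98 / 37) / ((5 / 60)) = 1176 / 37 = 31.78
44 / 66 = 2 / 3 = 0.67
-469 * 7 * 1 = -3283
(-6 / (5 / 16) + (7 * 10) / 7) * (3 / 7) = -138 / 35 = -3.94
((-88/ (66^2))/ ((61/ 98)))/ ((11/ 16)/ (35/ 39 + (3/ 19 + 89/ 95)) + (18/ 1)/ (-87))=-12992/ 55323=-0.23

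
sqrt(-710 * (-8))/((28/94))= 94 * sqrt(355)/7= 253.01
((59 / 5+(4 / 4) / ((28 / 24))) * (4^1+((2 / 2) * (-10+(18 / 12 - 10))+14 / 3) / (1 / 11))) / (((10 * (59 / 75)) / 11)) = -618871 / 236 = -2622.33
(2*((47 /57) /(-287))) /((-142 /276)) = 4324 /387163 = 0.01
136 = 136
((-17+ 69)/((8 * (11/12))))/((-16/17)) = -663/88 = -7.53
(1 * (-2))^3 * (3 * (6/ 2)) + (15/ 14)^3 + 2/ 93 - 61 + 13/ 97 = -3257936285/ 24753624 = -131.61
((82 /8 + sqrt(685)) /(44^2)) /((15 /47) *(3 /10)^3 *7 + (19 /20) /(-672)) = 2023350 /22511687 + 197400 *sqrt(685) /22511687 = 0.32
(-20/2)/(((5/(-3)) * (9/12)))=8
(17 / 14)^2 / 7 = 289 / 1372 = 0.21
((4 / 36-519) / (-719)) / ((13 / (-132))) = -205480 / 28041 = -7.33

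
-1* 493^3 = -119823157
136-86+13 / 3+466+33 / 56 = 87515 / 168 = 520.92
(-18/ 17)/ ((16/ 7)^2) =-441/ 2176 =-0.20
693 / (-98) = -99 / 14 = -7.07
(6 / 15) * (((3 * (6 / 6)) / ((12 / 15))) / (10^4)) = 3 / 20000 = 0.00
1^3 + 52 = 53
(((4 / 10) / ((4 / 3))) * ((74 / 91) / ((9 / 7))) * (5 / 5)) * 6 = 74 / 65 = 1.14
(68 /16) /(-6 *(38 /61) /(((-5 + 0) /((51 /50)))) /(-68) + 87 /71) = 9203375 /2629218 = 3.50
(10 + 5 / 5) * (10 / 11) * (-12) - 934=-1054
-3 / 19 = -0.16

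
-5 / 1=-5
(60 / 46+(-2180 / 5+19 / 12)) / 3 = -144.37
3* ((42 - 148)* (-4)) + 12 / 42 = 8906 / 7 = 1272.29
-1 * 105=-105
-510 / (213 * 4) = -0.60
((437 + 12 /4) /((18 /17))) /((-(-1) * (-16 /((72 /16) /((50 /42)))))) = -98.18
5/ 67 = 0.07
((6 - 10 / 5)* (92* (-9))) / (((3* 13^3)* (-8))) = 138 / 2197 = 0.06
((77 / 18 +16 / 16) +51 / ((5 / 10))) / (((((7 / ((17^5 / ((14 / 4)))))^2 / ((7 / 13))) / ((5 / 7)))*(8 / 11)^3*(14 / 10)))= 129535722479297557225 / 503403264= 257319989246.83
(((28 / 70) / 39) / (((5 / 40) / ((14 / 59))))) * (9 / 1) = 672 / 3835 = 0.18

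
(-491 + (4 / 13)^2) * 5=-414815 / 169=-2454.53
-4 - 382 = -386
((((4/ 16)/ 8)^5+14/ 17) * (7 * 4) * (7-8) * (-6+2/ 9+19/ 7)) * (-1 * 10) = -50368932525/ 71303168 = -706.41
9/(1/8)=72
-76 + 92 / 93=-75.01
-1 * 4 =-4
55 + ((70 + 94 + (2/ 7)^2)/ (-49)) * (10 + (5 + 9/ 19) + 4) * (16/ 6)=-5423755/ 45619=-118.89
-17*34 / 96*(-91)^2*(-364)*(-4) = -217782019 / 3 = -72594006.33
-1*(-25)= 25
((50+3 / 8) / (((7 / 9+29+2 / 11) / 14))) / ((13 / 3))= 64449 / 11864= 5.43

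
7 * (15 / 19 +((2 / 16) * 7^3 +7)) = 53907 / 152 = 354.65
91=91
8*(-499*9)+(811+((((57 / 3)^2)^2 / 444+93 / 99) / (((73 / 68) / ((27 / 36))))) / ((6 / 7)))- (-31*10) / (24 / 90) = -8013531809 / 237688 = -33714.50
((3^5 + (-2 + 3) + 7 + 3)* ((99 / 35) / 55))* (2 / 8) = 1143 / 350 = 3.27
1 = 1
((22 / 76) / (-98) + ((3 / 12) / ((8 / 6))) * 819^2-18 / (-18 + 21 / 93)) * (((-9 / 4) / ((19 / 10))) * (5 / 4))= -12224264605425 / 65661568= -186170.77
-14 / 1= -14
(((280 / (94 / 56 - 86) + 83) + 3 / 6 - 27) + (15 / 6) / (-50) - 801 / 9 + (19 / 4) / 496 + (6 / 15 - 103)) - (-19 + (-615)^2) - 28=-8861906814953 / 23421120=-378372.46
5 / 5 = 1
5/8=0.62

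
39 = 39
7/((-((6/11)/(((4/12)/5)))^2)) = -847/8100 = -0.10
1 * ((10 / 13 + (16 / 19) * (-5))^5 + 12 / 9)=-1327438504595972 / 2758074678021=-481.29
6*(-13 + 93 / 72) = -281 / 4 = -70.25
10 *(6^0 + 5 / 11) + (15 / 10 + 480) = 10913 / 22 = 496.05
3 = 3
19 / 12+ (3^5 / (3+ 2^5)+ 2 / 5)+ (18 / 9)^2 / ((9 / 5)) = 14047 / 1260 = 11.15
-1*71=-71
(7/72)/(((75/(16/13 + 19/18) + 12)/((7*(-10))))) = -26215/172584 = -0.15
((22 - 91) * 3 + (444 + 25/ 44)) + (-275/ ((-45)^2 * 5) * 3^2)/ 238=55975573/ 235620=237.57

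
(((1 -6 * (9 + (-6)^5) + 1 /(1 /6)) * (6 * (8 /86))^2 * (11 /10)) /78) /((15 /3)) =24609552 /600925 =40.95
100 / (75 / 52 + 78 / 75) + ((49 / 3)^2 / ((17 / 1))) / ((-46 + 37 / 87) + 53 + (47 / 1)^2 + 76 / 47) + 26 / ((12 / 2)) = 66609964404826 / 1492643444775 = 44.63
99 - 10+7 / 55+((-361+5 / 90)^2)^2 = 97997310958486807 / 5773680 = 16973110903.01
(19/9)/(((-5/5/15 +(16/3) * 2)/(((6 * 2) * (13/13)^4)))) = 380/159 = 2.39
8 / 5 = 1.60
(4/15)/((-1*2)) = -0.13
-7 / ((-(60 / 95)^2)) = 2527 / 144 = 17.55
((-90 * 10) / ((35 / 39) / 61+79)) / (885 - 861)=-178425 / 375952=-0.47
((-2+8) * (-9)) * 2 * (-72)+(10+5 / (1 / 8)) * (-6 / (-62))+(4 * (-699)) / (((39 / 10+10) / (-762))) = 693998754 / 4309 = 161057.96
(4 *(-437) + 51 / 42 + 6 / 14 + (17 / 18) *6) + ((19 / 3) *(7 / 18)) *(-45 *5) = -16064 / 7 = -2294.86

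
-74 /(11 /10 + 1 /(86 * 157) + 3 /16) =-39965920 /695393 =-57.47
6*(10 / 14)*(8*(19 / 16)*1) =285 / 7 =40.71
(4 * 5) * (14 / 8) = 35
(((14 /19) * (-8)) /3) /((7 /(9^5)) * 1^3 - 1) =1102248 /560899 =1.97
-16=-16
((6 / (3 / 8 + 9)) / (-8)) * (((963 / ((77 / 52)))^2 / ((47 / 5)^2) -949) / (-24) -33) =60633890123 / 3929148300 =15.43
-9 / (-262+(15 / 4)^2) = 144 / 3967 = 0.04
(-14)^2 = 196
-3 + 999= 996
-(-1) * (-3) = -3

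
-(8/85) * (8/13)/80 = -4/5525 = -0.00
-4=-4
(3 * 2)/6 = 1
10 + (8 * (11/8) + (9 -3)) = 27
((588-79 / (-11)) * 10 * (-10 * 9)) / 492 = -491025 / 451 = -1088.75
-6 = -6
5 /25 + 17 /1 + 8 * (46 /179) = 17234 /895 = 19.26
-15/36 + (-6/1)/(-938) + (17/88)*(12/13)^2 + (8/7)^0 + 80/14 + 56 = 653574941/10462452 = 62.47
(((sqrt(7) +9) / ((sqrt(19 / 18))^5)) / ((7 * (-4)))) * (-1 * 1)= 243 * sqrt(38) * (sqrt(7) +9) / 48013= 0.36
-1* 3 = -3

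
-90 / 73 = -1.23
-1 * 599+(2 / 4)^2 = -2395 / 4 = -598.75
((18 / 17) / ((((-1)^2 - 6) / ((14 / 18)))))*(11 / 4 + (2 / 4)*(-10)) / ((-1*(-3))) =21 / 170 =0.12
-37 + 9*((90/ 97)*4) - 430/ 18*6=-42757/ 291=-146.93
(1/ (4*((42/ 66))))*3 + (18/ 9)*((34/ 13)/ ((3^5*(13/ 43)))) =1437083/ 1149876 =1.25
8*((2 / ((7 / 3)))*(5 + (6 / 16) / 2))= 249 / 7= 35.57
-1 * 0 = 0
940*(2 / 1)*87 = 163560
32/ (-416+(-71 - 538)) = -32/ 1025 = -0.03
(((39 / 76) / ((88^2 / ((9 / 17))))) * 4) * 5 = 1755 / 2501312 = 0.00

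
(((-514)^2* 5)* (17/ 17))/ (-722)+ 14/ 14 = -1828.61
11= 11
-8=-8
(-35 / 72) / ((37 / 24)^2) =-280 / 1369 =-0.20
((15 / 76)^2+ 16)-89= -421423 / 5776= -72.96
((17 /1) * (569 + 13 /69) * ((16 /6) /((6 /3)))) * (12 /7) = 10682528 /483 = 22117.04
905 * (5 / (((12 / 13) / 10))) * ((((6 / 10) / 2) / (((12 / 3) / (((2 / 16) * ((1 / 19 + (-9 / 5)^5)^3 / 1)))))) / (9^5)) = -52.07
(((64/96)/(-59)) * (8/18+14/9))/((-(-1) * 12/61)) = -61/531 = -0.11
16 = 16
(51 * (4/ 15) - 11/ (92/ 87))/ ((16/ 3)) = 4413/ 7360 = 0.60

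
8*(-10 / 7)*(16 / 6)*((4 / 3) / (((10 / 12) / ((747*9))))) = -2294784 / 7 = -327826.29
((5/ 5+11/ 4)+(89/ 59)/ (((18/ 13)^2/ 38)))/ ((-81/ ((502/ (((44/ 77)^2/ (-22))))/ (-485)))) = -87023702227/ 3003888240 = -28.97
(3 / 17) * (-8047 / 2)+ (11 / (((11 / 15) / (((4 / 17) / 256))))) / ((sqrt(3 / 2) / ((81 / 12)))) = -24141 / 34+ 135 * sqrt(6) / 4352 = -709.95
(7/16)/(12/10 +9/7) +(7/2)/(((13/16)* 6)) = 16177/18096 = 0.89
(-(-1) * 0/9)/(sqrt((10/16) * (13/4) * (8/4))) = 0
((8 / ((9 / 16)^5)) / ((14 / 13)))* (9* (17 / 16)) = 57933824 / 45927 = 1261.43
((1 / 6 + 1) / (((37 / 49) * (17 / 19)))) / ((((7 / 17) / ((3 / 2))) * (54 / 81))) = 2793 / 296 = 9.44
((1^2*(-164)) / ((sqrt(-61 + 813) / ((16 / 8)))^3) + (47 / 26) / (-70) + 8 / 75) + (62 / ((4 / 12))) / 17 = 5115319 / 464100-41*sqrt(47) / 4418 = 10.96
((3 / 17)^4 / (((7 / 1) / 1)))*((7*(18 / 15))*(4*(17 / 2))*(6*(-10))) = -11664 / 4913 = -2.37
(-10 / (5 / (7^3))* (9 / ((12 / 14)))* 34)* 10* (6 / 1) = -14694120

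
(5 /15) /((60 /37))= 37 /180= 0.21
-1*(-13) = 13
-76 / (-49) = 76 / 49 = 1.55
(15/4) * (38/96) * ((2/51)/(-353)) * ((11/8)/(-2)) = 1045/9217536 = 0.00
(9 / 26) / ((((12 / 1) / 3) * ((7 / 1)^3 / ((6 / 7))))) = 27 / 124852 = 0.00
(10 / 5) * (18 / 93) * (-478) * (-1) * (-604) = -111759.48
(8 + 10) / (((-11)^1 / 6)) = -108 / 11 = -9.82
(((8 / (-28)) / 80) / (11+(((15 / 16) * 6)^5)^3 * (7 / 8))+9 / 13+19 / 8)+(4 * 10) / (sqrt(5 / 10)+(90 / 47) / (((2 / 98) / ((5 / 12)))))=8842294463992492462553306987513041809 / 2161522328884907735593489434911526680 -176720 * sqrt(2) / 13501207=4.07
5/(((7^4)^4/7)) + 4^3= 303843936636357/4747561509943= 64.00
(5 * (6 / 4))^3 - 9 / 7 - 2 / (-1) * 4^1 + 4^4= 684.59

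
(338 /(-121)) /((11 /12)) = -4056 /1331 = -3.05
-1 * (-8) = 8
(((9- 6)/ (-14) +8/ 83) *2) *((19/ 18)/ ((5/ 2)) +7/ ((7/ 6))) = -39593/ 26145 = -1.51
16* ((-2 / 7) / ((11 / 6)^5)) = -248832 / 1127357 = -0.22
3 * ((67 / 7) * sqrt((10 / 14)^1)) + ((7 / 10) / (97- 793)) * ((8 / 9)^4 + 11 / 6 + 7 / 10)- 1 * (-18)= 42.26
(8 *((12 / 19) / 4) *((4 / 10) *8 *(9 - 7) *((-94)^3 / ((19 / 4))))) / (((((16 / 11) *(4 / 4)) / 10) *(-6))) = 584731136 / 361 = 1619753.84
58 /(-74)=-29 /37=-0.78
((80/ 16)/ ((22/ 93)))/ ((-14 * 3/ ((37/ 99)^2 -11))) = 1178465/ 215622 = 5.47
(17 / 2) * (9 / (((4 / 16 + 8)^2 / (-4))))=-544 / 121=-4.50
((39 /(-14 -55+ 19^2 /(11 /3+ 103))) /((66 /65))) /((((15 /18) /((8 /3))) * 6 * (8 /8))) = -216320 /692901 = -0.31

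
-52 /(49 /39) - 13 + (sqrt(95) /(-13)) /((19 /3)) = -2665 /49 - 3 *sqrt(95) /247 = -54.51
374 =374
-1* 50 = -50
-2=-2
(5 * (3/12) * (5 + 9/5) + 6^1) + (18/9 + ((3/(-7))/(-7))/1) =16.56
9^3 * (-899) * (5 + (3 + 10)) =-11796678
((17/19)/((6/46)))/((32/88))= 4301/228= 18.86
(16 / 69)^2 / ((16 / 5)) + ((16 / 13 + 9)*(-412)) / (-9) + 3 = 9724601 / 20631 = 471.36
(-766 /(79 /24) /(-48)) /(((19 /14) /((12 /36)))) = 5362 /4503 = 1.19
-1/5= -0.20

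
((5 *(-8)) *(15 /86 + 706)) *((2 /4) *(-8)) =4858480 /43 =112987.91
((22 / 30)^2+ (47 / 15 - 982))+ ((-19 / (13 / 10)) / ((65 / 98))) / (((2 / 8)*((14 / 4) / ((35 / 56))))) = -994.07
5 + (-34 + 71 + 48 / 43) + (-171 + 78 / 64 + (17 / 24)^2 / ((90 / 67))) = -281518811 / 2229120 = -126.29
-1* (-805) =805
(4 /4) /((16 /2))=1 /8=0.12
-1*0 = 0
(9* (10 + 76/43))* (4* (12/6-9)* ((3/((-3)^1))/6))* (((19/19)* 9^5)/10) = 627454674/215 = 2918393.83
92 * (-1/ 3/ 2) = -46/ 3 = -15.33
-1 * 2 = -2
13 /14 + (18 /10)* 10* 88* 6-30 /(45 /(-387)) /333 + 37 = 14829361 /1554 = 9542.70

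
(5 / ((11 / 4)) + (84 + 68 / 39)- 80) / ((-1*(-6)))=1.26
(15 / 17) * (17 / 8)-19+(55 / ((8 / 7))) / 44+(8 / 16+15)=-17 / 32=-0.53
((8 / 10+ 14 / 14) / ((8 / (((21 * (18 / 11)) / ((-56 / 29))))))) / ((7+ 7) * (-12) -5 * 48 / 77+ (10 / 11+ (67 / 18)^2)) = 3995649 / 156027640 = 0.03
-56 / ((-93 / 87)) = 1624 / 31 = 52.39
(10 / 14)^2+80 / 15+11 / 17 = 16220 / 2499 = 6.49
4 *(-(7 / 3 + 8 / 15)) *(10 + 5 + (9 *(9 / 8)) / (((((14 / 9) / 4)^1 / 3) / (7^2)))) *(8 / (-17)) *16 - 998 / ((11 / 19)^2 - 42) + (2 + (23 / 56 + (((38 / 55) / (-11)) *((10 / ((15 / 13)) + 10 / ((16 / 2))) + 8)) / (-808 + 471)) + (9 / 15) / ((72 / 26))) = 581124041122542503 / 1751661503592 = 331755.90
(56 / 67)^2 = 3136 / 4489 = 0.70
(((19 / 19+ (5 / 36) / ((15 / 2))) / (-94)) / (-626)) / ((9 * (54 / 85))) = 4675 / 1544301936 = 0.00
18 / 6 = 3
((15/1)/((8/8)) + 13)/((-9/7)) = -196/9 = -21.78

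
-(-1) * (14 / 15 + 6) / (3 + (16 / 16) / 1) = 26 / 15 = 1.73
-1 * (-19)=19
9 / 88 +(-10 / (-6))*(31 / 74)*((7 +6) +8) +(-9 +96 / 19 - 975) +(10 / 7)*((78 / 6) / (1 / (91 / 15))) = -158034607 / 185592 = -851.52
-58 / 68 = -0.85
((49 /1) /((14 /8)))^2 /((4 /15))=2940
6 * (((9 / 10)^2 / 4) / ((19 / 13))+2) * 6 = 146277 / 1900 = 76.99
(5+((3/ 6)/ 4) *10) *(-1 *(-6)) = 75/ 2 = 37.50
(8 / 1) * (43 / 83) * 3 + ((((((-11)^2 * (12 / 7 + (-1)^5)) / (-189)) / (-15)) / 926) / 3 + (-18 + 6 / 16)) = -5.19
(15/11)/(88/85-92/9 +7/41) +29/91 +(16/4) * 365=59048293646/40439399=1460.17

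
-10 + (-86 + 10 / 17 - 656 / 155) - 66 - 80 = -647272 / 2635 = -245.64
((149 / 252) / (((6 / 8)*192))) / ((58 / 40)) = 0.00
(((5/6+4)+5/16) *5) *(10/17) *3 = 6175/136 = 45.40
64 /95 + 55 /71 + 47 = 326784 /6745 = 48.45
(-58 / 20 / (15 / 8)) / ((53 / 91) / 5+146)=-10556 / 997245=-0.01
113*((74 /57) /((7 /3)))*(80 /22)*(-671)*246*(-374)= 1877183373120 /133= 14114160700.15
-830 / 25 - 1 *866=-4496 / 5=-899.20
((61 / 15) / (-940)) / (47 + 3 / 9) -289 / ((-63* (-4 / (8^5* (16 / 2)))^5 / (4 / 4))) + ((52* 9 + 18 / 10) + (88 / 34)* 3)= -3963990633049077650519863493757211 / 714785400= -5545707331248060817302457.00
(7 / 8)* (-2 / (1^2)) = -7 / 4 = -1.75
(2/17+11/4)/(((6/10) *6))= 325/408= 0.80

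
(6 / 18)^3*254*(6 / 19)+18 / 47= 26954 / 8037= 3.35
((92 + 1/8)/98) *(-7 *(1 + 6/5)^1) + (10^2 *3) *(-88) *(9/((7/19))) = -51594301/80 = -644928.76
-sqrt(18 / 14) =-3 * sqrt(7) / 7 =-1.13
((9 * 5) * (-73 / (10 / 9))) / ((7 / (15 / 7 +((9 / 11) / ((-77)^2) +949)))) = -366798734235 / 913066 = -401722.04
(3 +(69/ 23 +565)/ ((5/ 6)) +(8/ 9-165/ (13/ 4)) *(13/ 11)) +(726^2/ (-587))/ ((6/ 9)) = -209561791/ 290565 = -721.22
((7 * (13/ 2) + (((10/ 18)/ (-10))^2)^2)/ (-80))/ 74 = -4776409/ 621457920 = -0.01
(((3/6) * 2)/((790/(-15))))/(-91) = 3/14378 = 0.00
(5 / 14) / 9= 5 / 126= 0.04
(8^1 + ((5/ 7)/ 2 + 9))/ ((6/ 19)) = 1539/ 28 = 54.96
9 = 9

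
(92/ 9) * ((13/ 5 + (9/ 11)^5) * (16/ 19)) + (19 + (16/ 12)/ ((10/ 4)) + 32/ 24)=336304393/ 7247295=46.40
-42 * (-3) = 126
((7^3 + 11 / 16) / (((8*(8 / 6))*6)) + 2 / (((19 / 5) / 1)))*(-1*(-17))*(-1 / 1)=-1950257 / 19456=-100.24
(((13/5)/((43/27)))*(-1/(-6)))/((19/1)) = 117/8170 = 0.01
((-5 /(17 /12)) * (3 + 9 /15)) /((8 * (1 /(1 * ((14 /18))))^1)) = -21 /17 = -1.24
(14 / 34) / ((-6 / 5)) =-35 / 102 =-0.34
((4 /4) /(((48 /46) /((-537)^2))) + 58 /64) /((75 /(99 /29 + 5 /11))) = 1091268773 /76560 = 14253.77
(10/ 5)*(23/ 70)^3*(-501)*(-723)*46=1182097.34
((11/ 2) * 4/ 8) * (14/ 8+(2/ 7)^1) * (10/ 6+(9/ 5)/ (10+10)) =9.83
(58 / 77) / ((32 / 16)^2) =29 / 154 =0.19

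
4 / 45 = 0.09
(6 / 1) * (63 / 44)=189 / 22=8.59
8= 8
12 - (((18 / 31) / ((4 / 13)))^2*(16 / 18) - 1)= 9451 / 961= 9.83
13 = 13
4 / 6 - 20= -19.33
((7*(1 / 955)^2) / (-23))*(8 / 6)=-0.00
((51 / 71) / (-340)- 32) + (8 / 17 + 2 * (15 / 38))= -14100149 / 458660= -30.74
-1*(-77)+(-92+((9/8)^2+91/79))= -63617/5056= -12.58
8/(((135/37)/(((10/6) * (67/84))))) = 4958/1701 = 2.91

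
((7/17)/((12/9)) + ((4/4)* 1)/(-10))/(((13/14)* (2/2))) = 497/2210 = 0.22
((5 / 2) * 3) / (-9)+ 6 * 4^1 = 139 / 6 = 23.17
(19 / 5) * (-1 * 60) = -228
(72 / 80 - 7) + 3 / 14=-206 / 35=-5.89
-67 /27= -2.48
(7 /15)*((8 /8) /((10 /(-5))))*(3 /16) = -7 /160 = -0.04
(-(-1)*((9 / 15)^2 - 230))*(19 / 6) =-109079 / 150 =-727.19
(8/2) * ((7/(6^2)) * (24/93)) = 56/279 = 0.20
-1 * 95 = -95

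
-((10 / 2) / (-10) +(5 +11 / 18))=-46 / 9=-5.11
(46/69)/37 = 2/111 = 0.02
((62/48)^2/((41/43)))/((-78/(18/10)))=-41323/1023360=-0.04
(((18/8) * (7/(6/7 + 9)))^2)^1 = 21609/8464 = 2.55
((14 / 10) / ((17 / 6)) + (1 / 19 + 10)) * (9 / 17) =153297 / 27455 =5.58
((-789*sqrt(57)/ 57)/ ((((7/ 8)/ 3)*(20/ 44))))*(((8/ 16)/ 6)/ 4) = -2893*sqrt(57)/ 1330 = -16.42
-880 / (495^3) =-16 / 2205225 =-0.00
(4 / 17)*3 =12 / 17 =0.71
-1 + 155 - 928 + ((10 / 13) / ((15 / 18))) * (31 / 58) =-291612 / 377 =-773.51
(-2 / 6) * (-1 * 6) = 2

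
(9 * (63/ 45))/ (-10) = -1.26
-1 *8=-8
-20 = -20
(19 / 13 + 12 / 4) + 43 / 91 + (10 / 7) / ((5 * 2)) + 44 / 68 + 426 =95411 / 221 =431.72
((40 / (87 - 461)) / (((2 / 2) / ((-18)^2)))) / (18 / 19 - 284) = 61560 / 502843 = 0.12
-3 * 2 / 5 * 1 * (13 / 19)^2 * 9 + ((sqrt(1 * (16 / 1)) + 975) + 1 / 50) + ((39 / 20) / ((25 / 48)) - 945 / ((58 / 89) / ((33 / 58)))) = 23173711857 / 151800500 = 152.66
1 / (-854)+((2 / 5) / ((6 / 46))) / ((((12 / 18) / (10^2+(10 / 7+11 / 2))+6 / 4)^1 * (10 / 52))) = 3057685471 / 288844150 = 10.59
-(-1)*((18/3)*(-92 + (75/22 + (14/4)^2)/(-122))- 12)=-1515843/2684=-564.77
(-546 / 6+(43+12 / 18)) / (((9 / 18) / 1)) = -284 / 3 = -94.67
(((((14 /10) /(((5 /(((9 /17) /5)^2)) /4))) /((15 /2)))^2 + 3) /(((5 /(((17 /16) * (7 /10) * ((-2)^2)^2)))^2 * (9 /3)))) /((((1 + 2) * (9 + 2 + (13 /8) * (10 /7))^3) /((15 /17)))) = 219334181017601776 /311231335230712890625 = 0.00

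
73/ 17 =4.29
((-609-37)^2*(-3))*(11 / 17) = -810084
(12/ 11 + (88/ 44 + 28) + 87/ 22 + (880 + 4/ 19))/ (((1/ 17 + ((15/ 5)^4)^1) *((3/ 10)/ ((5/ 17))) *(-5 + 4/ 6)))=-735725/ 288002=-2.55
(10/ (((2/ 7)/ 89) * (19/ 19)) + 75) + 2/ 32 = 51041/ 16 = 3190.06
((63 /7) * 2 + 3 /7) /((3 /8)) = 344 /7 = 49.14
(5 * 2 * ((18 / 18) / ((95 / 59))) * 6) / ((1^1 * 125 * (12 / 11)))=649 / 2375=0.27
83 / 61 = 1.36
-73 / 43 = -1.70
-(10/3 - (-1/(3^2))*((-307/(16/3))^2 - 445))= -742001/2304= -322.05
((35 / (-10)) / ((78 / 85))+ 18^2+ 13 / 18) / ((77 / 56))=300370 / 1287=233.39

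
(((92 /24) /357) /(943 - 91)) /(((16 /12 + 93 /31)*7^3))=23 /2712534552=0.00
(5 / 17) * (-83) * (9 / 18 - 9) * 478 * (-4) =-396740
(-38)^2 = 1444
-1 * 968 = -968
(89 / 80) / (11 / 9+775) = 801 / 558880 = 0.00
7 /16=0.44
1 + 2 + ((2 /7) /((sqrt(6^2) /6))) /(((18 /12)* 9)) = 571 /189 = 3.02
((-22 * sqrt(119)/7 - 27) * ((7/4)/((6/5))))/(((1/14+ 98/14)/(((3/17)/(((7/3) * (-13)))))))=315/9724+ 5 * sqrt(119)/1326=0.07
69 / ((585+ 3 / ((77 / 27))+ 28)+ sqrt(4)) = 1771 / 15812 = 0.11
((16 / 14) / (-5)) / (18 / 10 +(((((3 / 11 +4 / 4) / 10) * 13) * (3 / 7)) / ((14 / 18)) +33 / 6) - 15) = 176 / 5227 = 0.03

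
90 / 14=45 / 7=6.43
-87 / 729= -29 / 243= -0.12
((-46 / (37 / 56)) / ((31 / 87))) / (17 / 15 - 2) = 225.45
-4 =-4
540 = 540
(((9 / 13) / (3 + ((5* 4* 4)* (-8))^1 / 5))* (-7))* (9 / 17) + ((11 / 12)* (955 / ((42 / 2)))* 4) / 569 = 310525874 / 990273375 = 0.31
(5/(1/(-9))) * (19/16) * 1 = -53.44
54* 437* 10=235980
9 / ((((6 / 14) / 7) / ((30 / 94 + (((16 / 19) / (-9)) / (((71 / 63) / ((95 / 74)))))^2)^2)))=1689355162090503075 / 105204909477481969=16.06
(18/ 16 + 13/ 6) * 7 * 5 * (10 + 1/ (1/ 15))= 69125/ 24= 2880.21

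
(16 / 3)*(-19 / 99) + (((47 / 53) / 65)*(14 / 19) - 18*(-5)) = 1729909256 / 19440135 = 88.99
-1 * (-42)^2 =-1764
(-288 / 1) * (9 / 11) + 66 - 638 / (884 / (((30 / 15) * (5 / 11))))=-413981 / 2431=-170.29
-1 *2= -2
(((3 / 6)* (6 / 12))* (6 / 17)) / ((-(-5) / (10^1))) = 3 / 17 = 0.18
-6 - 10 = -16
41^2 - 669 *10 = -5009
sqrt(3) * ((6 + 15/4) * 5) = 195 * sqrt(3)/4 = 84.44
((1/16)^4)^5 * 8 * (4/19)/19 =1/13638194402527535377154048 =0.00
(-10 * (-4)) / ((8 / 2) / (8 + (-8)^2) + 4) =720 / 73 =9.86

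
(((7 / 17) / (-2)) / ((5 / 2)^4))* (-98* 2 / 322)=784 / 244375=0.00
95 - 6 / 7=659 / 7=94.14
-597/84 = -199/28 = -7.11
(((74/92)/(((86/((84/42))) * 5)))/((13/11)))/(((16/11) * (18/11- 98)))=-49247/2180547200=-0.00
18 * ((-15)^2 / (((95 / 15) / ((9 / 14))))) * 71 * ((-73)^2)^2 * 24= 2645756200654200 / 133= 19892903764317.29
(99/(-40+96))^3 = 970299/175616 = 5.53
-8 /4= -2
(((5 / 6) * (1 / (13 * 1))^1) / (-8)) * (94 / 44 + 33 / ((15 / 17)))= -4349 / 13728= -0.32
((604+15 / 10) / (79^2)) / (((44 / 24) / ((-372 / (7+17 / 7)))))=-1576722 / 755161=-2.09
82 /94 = 41 /47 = 0.87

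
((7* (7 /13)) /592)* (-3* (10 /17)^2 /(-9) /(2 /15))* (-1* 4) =-6125 /278018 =-0.02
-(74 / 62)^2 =-1369 / 961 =-1.42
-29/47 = -0.62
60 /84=5 /7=0.71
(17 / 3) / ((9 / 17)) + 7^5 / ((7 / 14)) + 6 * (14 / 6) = 908245 / 27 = 33638.70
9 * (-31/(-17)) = 279/17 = 16.41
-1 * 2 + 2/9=-16/9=-1.78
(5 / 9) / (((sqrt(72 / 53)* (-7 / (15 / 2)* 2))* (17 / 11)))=-275* sqrt(106) / 17136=-0.17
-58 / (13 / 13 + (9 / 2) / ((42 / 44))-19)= 406 / 93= 4.37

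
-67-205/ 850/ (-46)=-523899/ 7820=-66.99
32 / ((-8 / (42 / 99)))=-56 / 33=-1.70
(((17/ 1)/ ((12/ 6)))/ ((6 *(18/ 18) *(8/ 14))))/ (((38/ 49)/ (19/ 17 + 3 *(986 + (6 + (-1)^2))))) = 9526.90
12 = 12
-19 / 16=-1.19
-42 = -42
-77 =-77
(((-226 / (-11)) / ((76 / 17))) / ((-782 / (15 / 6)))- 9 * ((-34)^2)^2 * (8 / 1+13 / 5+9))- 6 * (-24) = -45326073339017 / 192280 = -235729526.41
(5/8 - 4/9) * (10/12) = 65/432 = 0.15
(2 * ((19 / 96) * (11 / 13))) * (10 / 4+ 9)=4807 / 1248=3.85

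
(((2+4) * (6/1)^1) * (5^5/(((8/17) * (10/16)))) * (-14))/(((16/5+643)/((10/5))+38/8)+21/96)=-285600000/17497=-16322.80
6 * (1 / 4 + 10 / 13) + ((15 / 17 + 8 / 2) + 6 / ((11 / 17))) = 98555 / 4862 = 20.27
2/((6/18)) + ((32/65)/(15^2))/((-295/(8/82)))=1061336122/176889375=6.00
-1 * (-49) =49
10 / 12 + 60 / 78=125 / 78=1.60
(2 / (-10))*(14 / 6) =-7 / 15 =-0.47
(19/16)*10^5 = 118750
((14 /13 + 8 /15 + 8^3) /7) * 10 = 200308 /273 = 733.73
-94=-94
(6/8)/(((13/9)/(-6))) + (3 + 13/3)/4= -50/39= -1.28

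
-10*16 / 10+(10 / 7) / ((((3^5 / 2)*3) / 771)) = -22076 / 1701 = -12.98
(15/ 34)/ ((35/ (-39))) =-117/ 238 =-0.49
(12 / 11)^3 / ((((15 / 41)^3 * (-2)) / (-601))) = 1325488672 / 166375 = 7966.87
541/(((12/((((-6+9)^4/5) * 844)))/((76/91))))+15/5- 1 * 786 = 233881587/455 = 514025.47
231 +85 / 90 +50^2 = 49175 / 18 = 2731.94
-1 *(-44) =44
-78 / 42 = -13 / 7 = -1.86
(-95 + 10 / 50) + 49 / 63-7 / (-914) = -3866819 / 41130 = -94.01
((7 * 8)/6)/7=4/3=1.33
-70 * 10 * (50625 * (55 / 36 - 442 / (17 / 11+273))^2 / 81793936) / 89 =-445204375 / 13549676293184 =-0.00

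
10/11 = 0.91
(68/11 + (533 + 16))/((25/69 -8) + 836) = 421383/628727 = 0.67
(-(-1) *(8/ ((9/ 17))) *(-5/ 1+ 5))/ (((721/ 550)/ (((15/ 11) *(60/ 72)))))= 0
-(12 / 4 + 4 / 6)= -11 / 3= -3.67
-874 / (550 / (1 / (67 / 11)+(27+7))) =-1000293 / 18425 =-54.29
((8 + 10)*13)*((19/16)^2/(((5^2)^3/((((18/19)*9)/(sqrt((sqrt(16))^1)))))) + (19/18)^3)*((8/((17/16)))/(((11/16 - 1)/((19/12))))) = -3389454467828/322734375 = -10502.30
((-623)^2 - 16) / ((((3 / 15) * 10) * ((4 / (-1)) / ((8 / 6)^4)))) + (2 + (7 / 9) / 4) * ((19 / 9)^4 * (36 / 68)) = -68396949569 / 446148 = -153305.52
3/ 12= 1/ 4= 0.25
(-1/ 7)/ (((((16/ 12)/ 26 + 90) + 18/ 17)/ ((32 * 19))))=-201552/ 211421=-0.95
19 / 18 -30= -521 / 18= -28.94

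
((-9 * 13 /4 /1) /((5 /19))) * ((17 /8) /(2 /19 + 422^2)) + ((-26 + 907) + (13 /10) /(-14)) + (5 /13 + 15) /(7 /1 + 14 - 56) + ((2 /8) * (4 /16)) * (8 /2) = 2892576729711 /3284345792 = 880.72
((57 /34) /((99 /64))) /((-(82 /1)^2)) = -0.00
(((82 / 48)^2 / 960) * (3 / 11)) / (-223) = -1681 / 452136960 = -0.00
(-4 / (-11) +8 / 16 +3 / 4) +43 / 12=343 / 66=5.20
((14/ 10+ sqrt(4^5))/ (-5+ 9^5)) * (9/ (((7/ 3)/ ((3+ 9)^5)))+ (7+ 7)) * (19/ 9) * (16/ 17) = 85271988904/ 79045155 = 1078.78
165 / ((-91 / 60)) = -108.79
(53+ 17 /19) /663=1024 /12597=0.08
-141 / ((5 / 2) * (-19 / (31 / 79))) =8742 / 7505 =1.16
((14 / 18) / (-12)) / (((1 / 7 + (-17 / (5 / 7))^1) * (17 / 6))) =245 / 253368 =0.00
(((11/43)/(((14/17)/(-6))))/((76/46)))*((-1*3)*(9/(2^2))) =7.61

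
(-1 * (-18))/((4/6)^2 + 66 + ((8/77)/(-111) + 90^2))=230769/104697889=0.00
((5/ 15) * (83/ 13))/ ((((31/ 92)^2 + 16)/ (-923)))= -49878352/ 409155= -121.91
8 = 8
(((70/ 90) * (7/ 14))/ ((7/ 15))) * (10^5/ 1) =250000/ 3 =83333.33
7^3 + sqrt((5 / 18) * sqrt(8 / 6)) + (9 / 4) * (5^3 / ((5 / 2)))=3^(3 / 4) * sqrt(5) / 9 + 911 / 2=456.07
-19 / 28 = -0.68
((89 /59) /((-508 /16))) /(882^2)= -89 /1457246133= -0.00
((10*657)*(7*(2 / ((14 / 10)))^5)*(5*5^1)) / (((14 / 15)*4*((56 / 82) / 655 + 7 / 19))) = 4959577.58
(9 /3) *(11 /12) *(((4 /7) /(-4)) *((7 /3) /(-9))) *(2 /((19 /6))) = 11 /171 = 0.06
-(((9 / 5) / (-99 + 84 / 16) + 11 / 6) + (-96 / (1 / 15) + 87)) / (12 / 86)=217878721 / 22500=9683.50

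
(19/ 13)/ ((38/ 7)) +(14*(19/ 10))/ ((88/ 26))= 23247/ 2860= 8.13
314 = 314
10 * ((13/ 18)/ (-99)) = -65/ 891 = -0.07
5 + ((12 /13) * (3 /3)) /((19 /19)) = 77 /13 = 5.92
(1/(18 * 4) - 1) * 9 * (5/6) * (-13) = 4615/48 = 96.15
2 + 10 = 12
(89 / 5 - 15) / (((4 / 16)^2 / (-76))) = -3404.80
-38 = -38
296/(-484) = -0.61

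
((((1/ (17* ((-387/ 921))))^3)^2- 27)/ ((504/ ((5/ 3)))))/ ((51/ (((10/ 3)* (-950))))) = 17831958953478165996251875/ 3216510882188615790405333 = 5.54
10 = 10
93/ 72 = 31/ 24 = 1.29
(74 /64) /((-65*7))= -0.00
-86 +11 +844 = 769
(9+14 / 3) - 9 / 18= 79 / 6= 13.17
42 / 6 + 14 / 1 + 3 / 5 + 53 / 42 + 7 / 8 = 19939 / 840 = 23.74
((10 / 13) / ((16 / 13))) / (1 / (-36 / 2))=-45 / 4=-11.25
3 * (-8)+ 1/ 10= -239/ 10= -23.90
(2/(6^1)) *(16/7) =0.76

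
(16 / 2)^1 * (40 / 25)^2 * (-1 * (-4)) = 2048 / 25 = 81.92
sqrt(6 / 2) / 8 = sqrt(3) / 8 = 0.22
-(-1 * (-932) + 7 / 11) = -10259 / 11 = -932.64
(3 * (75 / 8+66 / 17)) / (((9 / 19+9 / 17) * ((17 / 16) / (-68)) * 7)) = -22838 / 63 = -362.51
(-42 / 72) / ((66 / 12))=-7 / 66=-0.11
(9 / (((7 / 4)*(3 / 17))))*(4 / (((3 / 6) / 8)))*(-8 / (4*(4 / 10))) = -9325.71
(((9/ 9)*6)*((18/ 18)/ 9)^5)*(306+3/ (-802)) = 81803/ 2630961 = 0.03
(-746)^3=-415160936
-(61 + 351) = -412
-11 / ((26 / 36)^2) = -3564 / 169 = -21.09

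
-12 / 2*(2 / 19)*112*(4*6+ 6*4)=-64512 / 19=-3395.37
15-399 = -384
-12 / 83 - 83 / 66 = -1.40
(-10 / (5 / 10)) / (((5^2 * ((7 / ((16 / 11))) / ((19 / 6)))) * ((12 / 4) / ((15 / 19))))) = -32 / 231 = -0.14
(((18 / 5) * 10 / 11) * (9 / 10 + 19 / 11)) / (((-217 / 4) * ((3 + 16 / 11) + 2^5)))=-20808 / 4785935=-0.00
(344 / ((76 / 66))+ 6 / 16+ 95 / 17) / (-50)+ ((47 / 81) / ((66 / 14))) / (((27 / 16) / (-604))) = -93521838239 / 1864898640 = -50.15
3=3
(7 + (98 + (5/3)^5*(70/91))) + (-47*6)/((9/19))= -1517713/3159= -480.44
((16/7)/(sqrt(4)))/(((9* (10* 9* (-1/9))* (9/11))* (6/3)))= -22/2835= -0.01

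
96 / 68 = 24 / 17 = 1.41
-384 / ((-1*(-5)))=-384 / 5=-76.80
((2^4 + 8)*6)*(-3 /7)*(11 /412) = -1188 /721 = -1.65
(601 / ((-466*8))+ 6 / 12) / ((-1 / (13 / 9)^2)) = -71149 / 100656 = -0.71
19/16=1.19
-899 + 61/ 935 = -898.93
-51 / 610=-0.08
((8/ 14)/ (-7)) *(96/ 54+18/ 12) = -0.27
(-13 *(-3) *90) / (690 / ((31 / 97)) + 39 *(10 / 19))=22971 / 14264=1.61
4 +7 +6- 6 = 11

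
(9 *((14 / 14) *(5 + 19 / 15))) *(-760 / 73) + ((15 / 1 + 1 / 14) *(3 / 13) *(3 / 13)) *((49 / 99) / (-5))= -796949581 / 1357070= -587.26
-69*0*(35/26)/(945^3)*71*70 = 0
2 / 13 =0.15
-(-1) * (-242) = -242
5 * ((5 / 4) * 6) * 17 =1275 / 2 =637.50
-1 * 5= -5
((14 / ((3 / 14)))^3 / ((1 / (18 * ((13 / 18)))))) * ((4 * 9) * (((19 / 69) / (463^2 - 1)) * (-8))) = -265685056 / 198099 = -1341.17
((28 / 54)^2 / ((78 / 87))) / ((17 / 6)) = 5684 / 53703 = 0.11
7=7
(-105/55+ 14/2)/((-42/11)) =-4/3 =-1.33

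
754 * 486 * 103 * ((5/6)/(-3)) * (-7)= 73390590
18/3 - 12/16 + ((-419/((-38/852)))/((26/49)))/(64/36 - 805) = -119934885/7142252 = -16.79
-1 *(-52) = 52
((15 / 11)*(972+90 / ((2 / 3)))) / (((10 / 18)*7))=29889 / 77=388.17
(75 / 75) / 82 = 0.01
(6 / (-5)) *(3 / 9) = -2 / 5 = -0.40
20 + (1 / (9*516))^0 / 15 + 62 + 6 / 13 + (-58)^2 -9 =670318 / 195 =3437.53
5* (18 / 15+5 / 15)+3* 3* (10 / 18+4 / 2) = 92 / 3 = 30.67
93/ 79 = 1.18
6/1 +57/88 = 585/88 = 6.65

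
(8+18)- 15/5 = 23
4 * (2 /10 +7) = 144 /5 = 28.80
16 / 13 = 1.23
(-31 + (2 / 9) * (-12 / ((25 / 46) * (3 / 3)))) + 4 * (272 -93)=51007 / 75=680.09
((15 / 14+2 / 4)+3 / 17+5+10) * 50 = 99650 / 119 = 837.39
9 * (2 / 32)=9 / 16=0.56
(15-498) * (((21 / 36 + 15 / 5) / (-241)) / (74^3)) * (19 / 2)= 131537 / 781271872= 0.00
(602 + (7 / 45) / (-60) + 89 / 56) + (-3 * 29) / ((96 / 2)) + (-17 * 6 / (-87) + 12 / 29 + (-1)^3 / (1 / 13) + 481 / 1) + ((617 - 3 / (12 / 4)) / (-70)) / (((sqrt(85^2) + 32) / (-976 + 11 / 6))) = 32623358633 / 28501200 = 1144.63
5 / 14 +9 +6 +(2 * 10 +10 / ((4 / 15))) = 510 / 7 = 72.86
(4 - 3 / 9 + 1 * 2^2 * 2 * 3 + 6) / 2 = 101 / 6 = 16.83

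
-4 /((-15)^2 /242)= -968 /225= -4.30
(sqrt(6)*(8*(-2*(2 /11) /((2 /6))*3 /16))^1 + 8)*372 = 2976 - 6696*sqrt(6) /11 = 1484.93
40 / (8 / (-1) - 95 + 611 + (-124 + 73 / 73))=8 / 77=0.10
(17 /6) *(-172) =-1462 /3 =-487.33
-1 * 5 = -5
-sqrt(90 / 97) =-3*sqrt(970) / 97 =-0.96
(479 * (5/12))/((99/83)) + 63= 273629/1188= 230.33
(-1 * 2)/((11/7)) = -14/11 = -1.27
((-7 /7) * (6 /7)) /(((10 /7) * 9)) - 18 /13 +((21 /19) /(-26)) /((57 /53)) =-209891 /140790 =-1.49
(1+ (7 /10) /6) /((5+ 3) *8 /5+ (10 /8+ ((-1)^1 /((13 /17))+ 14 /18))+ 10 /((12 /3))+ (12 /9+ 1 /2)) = 2613 /41777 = 0.06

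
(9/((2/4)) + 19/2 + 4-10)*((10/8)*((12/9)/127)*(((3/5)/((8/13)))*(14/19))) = 3913/19304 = 0.20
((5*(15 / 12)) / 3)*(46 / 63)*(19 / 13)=10925 / 4914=2.22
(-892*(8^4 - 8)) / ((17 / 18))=-65636928 / 17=-3860995.76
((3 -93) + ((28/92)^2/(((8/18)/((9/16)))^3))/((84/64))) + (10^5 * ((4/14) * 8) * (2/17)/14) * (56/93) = 102320336730863/95919194112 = 1066.73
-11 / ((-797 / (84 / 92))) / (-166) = -231 / 3042946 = -0.00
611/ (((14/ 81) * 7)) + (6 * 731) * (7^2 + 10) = 25409343/ 98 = 259279.01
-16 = -16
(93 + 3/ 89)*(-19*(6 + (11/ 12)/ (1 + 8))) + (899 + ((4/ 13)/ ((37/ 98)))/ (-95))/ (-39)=-571458627269/ 52869115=-10808.93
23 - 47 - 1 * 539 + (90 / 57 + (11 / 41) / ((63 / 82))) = -671603 / 1197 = -561.07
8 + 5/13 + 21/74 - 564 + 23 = -512103/962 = -532.33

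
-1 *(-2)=2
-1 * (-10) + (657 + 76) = 743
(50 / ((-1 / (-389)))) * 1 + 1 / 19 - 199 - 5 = 365675 / 19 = 19246.05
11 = 11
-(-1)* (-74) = -74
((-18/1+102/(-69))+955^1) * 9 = 193653/23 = 8419.70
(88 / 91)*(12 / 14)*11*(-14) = -11616 / 91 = -127.65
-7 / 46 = -0.15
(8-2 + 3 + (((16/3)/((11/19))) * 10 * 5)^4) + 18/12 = 106758963224904341/2371842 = 45010992816.93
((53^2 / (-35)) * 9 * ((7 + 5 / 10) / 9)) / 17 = -8427 / 238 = -35.41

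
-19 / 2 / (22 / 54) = -513 / 22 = -23.32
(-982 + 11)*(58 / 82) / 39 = -28159 / 1599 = -17.61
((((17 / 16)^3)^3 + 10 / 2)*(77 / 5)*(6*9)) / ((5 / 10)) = 11186.15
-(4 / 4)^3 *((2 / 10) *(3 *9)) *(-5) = 27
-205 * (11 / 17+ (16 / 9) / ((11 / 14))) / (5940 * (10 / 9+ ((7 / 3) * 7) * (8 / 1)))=-0.00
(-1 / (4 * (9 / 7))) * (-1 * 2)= 7 / 18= 0.39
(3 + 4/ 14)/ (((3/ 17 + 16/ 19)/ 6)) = 44574/ 2303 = 19.35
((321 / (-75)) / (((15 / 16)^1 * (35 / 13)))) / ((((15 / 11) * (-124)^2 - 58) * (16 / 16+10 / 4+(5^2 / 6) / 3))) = -8346 / 503129375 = -0.00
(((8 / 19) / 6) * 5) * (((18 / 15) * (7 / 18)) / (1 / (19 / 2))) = 14 / 9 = 1.56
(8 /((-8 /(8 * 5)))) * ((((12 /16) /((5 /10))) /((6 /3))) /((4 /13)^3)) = -32955 /32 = -1029.84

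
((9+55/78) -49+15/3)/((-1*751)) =2675/58578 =0.05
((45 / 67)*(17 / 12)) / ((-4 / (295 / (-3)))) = 25075 / 1072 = 23.39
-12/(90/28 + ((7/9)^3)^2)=-89282088/25561931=-3.49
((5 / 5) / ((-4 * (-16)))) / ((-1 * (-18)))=1 / 1152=0.00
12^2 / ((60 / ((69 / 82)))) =414 / 205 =2.02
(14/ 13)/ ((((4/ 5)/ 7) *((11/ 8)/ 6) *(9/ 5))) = 9800/ 429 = 22.84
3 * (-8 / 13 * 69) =-1656 / 13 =-127.38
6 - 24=-18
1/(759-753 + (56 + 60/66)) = 0.02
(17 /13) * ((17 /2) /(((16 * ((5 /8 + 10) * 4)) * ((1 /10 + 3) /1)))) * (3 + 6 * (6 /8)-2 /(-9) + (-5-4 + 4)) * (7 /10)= 5831 /580320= 0.01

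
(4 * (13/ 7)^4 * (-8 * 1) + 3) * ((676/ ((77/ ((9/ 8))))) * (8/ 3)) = -1838886972/ 184877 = -9946.54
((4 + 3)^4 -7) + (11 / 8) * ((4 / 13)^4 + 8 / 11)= 68403947 / 28561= 2395.01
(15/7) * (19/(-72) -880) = -316895/168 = -1886.28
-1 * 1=-1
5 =5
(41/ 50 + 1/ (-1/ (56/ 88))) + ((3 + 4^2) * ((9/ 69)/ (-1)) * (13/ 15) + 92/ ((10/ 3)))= 324293/ 12650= 25.64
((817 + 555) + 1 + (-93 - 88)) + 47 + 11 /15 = 18596 /15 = 1239.73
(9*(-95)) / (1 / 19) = -16245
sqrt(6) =2.45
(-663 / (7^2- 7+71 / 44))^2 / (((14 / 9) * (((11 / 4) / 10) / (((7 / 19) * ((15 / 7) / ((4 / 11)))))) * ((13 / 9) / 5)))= 1988407278000 / 489780613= 4059.79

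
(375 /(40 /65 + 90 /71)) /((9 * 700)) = 4615 /145992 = 0.03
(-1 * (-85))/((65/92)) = 1564/13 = 120.31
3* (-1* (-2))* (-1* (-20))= 120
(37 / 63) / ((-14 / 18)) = -37 / 49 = -0.76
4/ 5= 0.80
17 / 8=2.12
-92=-92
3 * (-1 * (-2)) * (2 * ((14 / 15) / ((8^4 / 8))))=7 / 320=0.02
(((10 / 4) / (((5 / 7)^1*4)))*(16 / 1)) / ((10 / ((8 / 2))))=28 / 5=5.60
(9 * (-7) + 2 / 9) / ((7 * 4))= -2.24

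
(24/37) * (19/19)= 24/37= 0.65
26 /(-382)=-13 /191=-0.07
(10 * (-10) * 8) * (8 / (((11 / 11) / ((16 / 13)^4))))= -419430400 / 28561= -14685.42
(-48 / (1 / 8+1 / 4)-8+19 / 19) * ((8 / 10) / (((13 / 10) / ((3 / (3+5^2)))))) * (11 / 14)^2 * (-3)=147015 / 8918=16.49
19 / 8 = 2.38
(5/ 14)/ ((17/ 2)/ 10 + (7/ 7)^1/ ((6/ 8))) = 150/ 917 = 0.16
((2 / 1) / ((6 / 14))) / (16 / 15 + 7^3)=70 / 5161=0.01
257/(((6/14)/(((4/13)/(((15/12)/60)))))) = 115136/13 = 8856.62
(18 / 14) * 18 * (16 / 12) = 216 / 7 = 30.86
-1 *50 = -50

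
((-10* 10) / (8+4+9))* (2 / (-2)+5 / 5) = 0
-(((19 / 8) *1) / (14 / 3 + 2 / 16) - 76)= 8683 / 115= 75.50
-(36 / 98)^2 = -324 / 2401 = -0.13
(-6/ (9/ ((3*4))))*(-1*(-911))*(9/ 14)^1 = -4685.14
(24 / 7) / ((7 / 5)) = 120 / 49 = 2.45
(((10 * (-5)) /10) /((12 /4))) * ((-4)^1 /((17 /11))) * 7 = 1540 /51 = 30.20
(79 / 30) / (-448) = -79 / 13440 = -0.01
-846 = -846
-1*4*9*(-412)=14832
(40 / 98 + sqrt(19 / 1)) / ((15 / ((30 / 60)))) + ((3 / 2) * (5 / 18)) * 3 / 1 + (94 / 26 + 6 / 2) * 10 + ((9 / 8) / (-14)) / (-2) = sqrt(19) / 30 + 4125169 / 61152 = 67.60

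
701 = 701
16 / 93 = 0.17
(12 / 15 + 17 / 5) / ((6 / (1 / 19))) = 7 / 190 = 0.04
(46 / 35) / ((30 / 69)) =529 / 175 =3.02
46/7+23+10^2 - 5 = 872/7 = 124.57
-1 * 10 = -10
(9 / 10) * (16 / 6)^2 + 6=62 / 5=12.40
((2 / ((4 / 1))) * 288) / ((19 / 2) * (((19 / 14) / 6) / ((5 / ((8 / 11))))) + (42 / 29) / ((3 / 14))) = 4823280 / 236849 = 20.36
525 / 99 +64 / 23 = 6137 / 759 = 8.09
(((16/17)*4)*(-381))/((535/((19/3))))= -154432/9095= -16.98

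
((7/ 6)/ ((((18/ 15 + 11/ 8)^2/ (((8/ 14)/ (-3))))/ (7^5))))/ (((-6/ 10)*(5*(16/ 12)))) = 13445600/ 95481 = 140.82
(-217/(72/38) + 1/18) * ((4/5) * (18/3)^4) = -593424/5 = -118684.80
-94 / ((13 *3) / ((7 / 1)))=-658 / 39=-16.87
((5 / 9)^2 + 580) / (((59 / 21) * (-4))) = -329035 / 6372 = -51.64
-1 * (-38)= 38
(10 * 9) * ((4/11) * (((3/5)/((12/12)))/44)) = 54/121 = 0.45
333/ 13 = 25.62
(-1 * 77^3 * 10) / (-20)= 456533 / 2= 228266.50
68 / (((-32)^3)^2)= 17 / 268435456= 0.00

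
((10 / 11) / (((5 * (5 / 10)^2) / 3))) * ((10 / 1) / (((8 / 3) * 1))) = 8.18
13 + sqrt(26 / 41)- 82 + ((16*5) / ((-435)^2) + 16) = -2005769 / 37845 + sqrt(1066) / 41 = -52.20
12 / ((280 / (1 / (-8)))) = -3 / 560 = -0.01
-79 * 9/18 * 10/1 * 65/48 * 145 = -3722875/48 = -77559.90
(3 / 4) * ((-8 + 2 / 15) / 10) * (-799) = 47141 / 100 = 471.41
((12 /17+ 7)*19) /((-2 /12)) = -14934 /17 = -878.47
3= 3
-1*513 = -513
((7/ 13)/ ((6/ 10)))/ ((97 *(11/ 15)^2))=0.02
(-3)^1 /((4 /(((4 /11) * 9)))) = -27 /11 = -2.45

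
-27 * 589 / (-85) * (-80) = -254448 / 17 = -14967.53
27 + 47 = 74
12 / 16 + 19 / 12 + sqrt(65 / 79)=sqrt(5135) / 79 + 7 / 3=3.24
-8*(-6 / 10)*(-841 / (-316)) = 5046 / 395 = 12.77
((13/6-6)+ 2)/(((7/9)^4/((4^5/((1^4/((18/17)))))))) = -221709312/40817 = -5431.79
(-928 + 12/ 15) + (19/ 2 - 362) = -12797/ 10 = -1279.70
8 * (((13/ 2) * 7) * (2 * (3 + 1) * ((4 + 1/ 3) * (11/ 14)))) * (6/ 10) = 5948.80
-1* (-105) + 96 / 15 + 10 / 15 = 1681 / 15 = 112.07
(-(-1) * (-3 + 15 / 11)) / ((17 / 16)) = -288 / 187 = -1.54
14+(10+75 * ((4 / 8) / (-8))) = 309 / 16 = 19.31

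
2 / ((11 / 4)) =8 / 11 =0.73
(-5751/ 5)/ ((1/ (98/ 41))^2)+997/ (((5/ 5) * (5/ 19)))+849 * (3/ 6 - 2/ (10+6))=-165707833/ 67240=-2464.42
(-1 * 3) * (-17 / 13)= 51 / 13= 3.92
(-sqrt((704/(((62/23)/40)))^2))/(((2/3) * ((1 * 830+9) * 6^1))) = -3.11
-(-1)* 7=7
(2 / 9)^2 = 4 / 81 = 0.05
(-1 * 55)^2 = 3025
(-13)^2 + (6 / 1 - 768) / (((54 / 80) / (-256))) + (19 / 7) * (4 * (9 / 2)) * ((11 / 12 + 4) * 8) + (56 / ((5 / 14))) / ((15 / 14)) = 458691371 / 1575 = 291232.62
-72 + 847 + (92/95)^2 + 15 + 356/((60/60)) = 1146.94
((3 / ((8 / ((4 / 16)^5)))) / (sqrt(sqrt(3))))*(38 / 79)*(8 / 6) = 0.00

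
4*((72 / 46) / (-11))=-0.57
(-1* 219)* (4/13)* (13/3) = -292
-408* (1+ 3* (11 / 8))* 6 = -12546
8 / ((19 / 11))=88 / 19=4.63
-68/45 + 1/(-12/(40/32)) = -1163/720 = -1.62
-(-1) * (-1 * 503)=-503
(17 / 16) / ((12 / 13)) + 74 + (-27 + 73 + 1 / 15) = 116369 / 960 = 121.22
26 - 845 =-819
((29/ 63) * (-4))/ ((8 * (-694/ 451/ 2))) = 13079/ 43722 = 0.30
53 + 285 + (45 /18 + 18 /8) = 342.75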